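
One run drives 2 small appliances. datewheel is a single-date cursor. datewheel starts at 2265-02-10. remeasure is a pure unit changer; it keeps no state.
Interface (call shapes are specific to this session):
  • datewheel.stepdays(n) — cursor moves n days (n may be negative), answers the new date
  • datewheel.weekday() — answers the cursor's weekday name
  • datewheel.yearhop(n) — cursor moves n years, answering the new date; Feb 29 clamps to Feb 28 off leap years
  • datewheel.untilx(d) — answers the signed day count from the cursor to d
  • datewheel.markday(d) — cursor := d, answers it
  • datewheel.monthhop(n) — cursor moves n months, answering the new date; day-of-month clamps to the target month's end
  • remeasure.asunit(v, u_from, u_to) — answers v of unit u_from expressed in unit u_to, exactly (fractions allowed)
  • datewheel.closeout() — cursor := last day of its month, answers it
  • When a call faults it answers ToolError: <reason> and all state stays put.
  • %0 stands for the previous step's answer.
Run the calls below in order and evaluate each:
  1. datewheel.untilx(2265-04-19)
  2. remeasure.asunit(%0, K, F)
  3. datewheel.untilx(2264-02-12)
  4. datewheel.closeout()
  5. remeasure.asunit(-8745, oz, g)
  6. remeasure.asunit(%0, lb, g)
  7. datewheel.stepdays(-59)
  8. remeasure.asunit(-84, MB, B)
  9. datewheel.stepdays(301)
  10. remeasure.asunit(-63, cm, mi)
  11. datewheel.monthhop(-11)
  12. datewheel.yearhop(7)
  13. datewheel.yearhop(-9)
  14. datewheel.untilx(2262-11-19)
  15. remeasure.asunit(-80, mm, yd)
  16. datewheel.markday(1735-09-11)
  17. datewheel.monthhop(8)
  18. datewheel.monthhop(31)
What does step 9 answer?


Then untilx on d: 2265-04-19, which returns 68.
Now I run asunit on v: %0, u_from: K, u_to: F, yielding -33727/100.
I invoke untilx on d: 2264-02-12: -364.
I call closeout, yielding 2265-02-28.
Now I run asunit on v: -8745, u_from: oz, u_to: g, which returns -79333305513/320000.
I invoke asunit on v: %0, u_from: lb, u_to: g, yielding -3598498206757573581/32000000000.
I try stepdays on n: -59, and get 2264-12-31.
I use asunit on v: -84, u_from: MB, u_to: B, → -84000000.
Now I run stepdays on n: 301, and get 2265-10-28.
I invoke asunit on v: -63, u_from: cm, u_to: mi, → -35/89408.
Using monthhop on n: -11, → 2264-11-28.
I invoke yearhop on n: 7, and see 2271-11-28.
I call yearhop on n: -9, → 2262-11-28.
Calling untilx on d: 2262-11-19, giving -9.
Invoking asunit on v: -80, u_from: mm, u_to: yd: -100/1143.
Using markday on d: 1735-09-11, and observe 1735-09-11.
Then monthhop on n: 8, giving 1736-05-11.
Now I run monthhop on n: 31, → 1738-12-11.

Answer: 2265-10-28


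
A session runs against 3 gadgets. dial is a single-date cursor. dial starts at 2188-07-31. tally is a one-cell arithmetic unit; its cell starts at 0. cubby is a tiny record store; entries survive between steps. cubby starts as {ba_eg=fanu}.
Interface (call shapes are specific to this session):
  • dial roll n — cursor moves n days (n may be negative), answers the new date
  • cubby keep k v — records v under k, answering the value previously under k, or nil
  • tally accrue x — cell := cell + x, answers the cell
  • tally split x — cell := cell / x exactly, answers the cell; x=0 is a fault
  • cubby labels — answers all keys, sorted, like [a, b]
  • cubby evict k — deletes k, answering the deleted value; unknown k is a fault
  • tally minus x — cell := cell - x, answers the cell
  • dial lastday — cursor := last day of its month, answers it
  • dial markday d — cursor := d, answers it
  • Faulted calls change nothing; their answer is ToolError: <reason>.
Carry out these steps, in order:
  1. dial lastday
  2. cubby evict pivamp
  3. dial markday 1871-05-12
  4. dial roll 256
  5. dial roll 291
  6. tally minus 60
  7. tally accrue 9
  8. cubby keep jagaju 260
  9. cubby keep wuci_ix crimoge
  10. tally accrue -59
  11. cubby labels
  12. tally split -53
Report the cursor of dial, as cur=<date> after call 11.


% 1. dial lastday() == 2188-07-31
% 2. cubby evict(k='pivamp') == ToolError: no such key pivamp
% 3. dial markday(d='1871-05-12') == 1871-05-12
% 4. dial roll(n='256') == 1872-01-23
% 5. dial roll(n='291') == 1872-11-09
% 6. tally minus(x='60') == -60
% 7. tally accrue(x='9') == -51
% 8. cubby keep(k='jagaju', v='260') == nil
% 9. cubby keep(k='wuci_ix', v='crimoge') == nil
% 10. tally accrue(x='-59') == -110
% 11. cubby labels() == [ba_eg, jagaju, wuci_ix]
% 12. tally split(x='-53') == 110/53

Answer: cur=1872-11-09


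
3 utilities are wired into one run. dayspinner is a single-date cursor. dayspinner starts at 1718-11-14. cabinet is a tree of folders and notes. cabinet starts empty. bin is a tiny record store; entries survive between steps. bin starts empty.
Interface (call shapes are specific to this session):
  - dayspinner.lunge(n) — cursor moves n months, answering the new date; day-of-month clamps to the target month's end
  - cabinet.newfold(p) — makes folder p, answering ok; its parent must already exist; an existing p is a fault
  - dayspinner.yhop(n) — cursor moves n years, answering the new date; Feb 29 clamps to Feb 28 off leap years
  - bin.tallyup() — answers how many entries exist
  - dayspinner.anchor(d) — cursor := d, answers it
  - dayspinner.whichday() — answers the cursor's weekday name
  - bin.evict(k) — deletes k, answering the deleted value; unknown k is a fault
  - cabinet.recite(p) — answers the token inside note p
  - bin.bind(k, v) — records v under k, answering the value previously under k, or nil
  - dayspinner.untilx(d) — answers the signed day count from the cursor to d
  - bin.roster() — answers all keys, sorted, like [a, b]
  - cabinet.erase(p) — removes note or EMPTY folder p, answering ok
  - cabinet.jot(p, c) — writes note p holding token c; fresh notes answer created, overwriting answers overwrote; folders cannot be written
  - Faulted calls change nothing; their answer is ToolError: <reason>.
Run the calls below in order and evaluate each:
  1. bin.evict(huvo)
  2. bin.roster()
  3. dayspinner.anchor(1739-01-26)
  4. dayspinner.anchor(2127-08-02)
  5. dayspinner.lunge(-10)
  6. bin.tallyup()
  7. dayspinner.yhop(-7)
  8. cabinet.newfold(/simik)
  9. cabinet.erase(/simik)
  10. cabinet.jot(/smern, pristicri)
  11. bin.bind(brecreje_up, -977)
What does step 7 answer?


# evict(k: huvo) : ToolError: no such key huvo
# roster() : []
# anchor(d: 1739-01-26) : 1739-01-26
# anchor(d: 2127-08-02) : 2127-08-02
# lunge(n: -10) : 2126-10-02
# tallyup() : 0
# yhop(n: -7) : 2119-10-02
# newfold(p: /simik) : ok
# erase(p: /simik) : ok
# jot(p: /smern, c: pristicri) : created
# bind(k: brecreje_up, v: -977) : nil

Answer: 2119-10-02


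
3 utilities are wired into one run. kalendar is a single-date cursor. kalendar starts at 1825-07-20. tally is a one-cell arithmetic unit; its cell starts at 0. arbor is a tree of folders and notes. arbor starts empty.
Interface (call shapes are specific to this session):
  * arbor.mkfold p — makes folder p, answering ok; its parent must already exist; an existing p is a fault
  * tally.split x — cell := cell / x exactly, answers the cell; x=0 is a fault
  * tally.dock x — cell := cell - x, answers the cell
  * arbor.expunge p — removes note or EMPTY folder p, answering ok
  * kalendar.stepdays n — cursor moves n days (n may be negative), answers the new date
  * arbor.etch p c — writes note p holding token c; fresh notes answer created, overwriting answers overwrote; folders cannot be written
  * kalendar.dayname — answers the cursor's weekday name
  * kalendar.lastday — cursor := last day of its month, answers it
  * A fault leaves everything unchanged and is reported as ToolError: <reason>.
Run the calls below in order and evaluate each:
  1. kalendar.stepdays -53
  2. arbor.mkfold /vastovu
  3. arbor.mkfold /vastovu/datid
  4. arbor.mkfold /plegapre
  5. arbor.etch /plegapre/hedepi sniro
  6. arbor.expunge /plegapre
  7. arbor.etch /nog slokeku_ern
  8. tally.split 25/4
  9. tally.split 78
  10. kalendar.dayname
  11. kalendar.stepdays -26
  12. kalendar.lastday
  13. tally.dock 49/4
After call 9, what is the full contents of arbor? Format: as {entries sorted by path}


==> stepdays(n→-53)
<== 1825-05-28
==> mkfold(p→/vastovu)
<== ok
==> mkfold(p→/vastovu/datid)
<== ok
==> mkfold(p→/plegapre)
<== ok
==> etch(p→/plegapre/hedepi, c→sniro)
<== created
==> expunge(p→/plegapre)
<== ToolError: not empty
==> etch(p→/nog, c→slokeku_ern)
<== created
==> split(x→25/4)
<== 0
==> split(x→78)
<== 0
==> dayname()
<== Saturday
==> stepdays(n→-26)
<== 1825-05-02
==> lastday()
<== 1825-05-31
==> dock(x→49/4)
<== -49/4

Answer: {nog=slokeku_ern, plegapre/, plegapre/hedepi=sniro, vastovu/, vastovu/datid/}


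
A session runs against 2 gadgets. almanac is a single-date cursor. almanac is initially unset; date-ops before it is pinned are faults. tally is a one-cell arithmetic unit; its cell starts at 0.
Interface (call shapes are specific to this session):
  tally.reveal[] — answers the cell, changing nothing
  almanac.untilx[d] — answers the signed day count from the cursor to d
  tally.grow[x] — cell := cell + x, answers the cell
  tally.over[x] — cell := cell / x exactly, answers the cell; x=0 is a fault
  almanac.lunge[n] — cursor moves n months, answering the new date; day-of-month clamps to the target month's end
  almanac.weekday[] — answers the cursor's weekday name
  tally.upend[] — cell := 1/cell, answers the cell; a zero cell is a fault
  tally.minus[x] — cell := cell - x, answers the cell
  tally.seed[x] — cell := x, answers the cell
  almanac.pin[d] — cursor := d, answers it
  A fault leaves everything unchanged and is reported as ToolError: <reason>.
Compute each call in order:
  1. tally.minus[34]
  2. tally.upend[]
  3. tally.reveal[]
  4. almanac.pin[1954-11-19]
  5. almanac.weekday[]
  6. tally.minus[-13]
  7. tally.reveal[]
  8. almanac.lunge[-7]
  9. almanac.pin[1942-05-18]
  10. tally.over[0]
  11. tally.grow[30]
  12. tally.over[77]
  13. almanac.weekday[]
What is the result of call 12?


>> tally.minus(x→34)
<< -34
>> tally.upend()
<< -1/34
>> tally.reveal()
<< -1/34
>> almanac.pin(d→1954-11-19)
<< 1954-11-19
>> almanac.weekday()
<< Friday
>> tally.minus(x→-13)
<< 441/34
>> tally.reveal()
<< 441/34
>> almanac.lunge(n→-7)
<< 1954-04-19
>> almanac.pin(d→1942-05-18)
<< 1942-05-18
>> tally.over(x→0)
<< ToolError: division by zero
>> tally.grow(x→30)
<< 1461/34
>> tally.over(x→77)
<< 1461/2618
>> almanac.weekday()
<< Monday

Answer: 1461/2618


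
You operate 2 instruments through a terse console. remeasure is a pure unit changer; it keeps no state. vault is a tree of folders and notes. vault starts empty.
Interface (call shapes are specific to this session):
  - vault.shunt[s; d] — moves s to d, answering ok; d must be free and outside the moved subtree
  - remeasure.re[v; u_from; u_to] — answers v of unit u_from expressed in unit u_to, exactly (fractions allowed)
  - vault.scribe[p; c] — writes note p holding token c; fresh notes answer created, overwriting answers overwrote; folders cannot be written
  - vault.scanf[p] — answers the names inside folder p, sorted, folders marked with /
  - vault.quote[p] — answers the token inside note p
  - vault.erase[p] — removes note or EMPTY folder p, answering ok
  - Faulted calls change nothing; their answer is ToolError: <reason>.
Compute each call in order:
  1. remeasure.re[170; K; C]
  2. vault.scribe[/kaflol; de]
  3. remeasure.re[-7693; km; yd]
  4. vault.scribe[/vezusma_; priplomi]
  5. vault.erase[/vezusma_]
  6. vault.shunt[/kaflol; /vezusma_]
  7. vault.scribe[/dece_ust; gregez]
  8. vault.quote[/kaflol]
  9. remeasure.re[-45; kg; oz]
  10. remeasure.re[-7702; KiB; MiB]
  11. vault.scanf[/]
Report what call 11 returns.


Answer: [dece_ust, vezusma_]

Derivation:
> re v='170' u_from='K' u_to='C'
[out] -2063/20
> scribe p='/kaflol' c='de'
[out] created
> re v='-7693' u_from='km' u_to='yd'
[out] -9616250000/1143
> scribe p='/vezusma_' c='priplomi'
[out] created
> erase p='/vezusma_'
[out] ok
> shunt s='/kaflol' d='/vezusma_'
[out] ok
> scribe p='/dece_ust' c='gregez'
[out] created
> quote p='/kaflol'
[out] ToolError: not found
> re v='-45' u_from='kg' u_to='oz'
[out] -72000000000/45359237
> re v='-7702' u_from='KiB' u_to='MiB'
[out] -3851/512
> scanf p='/'
[out] [dece_ust, vezusma_]


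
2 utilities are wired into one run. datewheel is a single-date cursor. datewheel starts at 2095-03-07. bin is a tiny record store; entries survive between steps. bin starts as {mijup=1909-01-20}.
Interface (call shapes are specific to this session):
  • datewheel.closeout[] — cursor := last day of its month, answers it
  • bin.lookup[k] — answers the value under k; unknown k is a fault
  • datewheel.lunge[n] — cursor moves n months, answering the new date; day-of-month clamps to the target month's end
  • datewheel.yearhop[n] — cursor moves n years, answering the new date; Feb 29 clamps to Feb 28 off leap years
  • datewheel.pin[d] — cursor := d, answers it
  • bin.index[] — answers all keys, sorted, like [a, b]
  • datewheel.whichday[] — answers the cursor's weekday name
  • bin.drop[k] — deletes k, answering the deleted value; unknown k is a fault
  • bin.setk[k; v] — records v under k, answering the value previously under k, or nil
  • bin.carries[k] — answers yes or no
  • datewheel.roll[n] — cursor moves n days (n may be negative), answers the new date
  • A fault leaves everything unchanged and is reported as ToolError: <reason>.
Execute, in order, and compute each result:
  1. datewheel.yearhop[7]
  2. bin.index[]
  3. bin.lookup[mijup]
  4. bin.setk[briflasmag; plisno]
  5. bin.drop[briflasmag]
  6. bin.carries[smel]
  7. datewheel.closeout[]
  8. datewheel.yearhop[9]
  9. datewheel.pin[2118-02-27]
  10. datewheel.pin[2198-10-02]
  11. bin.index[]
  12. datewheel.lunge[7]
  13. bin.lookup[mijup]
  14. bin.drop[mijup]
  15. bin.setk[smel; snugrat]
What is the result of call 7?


-- 1. datewheel.yearhop(n='7') == 2102-03-07
-- 2. bin.index() == [mijup]
-- 3. bin.lookup(k='mijup') == 1909-01-20
-- 4. bin.setk(k='briflasmag', v='plisno') == nil
-- 5. bin.drop(k='briflasmag') == plisno
-- 6. bin.carries(k='smel') == no
-- 7. datewheel.closeout() == 2102-03-31
-- 8. datewheel.yearhop(n='9') == 2111-03-31
-- 9. datewheel.pin(d='2118-02-27') == 2118-02-27
-- 10. datewheel.pin(d='2198-10-02') == 2198-10-02
-- 11. bin.index() == [mijup]
-- 12. datewheel.lunge(n='7') == 2199-05-02
-- 13. bin.lookup(k='mijup') == 1909-01-20
-- 14. bin.drop(k='mijup') == 1909-01-20
-- 15. bin.setk(k='smel', v='snugrat') == nil

Answer: 2102-03-31


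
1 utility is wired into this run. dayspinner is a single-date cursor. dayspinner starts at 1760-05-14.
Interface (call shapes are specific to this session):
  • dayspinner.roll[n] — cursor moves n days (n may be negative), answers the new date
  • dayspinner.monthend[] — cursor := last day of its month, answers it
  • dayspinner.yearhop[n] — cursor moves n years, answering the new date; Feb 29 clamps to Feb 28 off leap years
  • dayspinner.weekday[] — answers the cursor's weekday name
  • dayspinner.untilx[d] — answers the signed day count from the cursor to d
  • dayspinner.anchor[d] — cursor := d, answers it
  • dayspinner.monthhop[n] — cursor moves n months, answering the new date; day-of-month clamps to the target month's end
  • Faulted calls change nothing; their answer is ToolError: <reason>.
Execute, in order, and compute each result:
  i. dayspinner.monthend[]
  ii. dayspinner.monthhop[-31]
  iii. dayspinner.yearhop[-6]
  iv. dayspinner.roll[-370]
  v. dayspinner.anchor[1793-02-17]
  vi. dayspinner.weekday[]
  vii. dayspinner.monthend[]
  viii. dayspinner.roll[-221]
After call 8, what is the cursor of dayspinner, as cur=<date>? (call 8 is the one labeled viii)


Answer: cur=1792-07-22

Derivation:
==> dayspinner.monthend()
<== 1760-05-31
==> dayspinner.monthhop(n='-31')
<== 1757-10-31
==> dayspinner.yearhop(n='-6')
<== 1751-10-31
==> dayspinner.roll(n='-370')
<== 1750-10-26
==> dayspinner.anchor(d='1793-02-17')
<== 1793-02-17
==> dayspinner.weekday()
<== Sunday
==> dayspinner.monthend()
<== 1793-02-28
==> dayspinner.roll(n='-221')
<== 1792-07-22


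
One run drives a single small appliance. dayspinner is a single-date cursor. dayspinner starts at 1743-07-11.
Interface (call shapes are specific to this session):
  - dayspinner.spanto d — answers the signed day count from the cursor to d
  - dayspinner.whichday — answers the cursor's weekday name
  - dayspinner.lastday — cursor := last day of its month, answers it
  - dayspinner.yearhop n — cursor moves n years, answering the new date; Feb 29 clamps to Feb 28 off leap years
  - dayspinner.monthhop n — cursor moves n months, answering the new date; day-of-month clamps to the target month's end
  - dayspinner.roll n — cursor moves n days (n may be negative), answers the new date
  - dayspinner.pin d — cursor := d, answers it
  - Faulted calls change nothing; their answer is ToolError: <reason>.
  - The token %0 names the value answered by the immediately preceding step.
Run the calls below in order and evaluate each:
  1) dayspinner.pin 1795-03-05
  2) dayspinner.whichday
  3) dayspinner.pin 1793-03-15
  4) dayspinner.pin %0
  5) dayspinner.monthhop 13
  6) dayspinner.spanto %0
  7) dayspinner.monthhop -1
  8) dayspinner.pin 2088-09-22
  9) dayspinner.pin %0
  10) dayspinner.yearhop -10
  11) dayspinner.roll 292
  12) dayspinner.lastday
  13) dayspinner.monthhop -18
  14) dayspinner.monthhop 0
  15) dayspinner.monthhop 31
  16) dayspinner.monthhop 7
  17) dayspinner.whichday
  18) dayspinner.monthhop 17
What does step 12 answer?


# dayspinner.pin(d: 1795-03-05) => 1795-03-05
# dayspinner.whichday() => Thursday
# dayspinner.pin(d: 1793-03-15) => 1793-03-15
# dayspinner.pin(d: %0) => 1793-03-15
# dayspinner.monthhop(n: 13) => 1794-04-15
# dayspinner.spanto(d: %0) => 0
# dayspinner.monthhop(n: -1) => 1794-03-15
# dayspinner.pin(d: 2088-09-22) => 2088-09-22
# dayspinner.pin(d: %0) => 2088-09-22
# dayspinner.yearhop(n: -10) => 2078-09-22
# dayspinner.roll(n: 292) => 2079-07-11
# dayspinner.lastday() => 2079-07-31
# dayspinner.monthhop(n: -18) => 2078-01-31
# dayspinner.monthhop(n: 0) => 2078-01-31
# dayspinner.monthhop(n: 31) => 2080-08-31
# dayspinner.monthhop(n: 7) => 2081-03-31
# dayspinner.whichday() => Monday
# dayspinner.monthhop(n: 17) => 2082-08-31

Answer: 2079-07-31


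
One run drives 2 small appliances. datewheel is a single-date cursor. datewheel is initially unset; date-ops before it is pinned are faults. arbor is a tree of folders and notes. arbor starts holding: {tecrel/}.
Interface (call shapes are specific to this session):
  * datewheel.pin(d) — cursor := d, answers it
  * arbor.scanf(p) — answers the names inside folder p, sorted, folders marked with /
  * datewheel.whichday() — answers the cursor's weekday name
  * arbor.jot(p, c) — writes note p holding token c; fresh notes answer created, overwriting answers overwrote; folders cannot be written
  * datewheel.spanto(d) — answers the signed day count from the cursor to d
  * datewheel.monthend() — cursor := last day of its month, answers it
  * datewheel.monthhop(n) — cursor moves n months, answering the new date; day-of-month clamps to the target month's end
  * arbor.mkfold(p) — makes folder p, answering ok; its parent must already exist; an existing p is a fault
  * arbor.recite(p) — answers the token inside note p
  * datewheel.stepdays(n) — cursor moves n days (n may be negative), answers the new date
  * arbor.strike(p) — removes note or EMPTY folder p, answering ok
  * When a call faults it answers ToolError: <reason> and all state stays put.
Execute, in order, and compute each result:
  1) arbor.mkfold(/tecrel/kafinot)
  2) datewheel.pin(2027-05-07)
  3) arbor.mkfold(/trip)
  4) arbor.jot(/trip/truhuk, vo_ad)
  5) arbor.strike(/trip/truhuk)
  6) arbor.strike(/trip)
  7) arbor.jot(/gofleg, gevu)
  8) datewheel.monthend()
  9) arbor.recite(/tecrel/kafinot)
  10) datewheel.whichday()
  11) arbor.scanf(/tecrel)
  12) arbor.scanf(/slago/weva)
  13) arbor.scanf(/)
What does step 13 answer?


Step: arbor.mkfold[p: /tecrel/kafinot]
Result: ok
Step: datewheel.pin[d: 2027-05-07]
Result: 2027-05-07
Step: arbor.mkfold[p: /trip]
Result: ok
Step: arbor.jot[p: /trip/truhuk; c: vo_ad]
Result: created
Step: arbor.strike[p: /trip/truhuk]
Result: ok
Step: arbor.strike[p: /trip]
Result: ok
Step: arbor.jot[p: /gofleg; c: gevu]
Result: created
Step: datewheel.monthend[]
Result: 2027-05-31
Step: arbor.recite[p: /tecrel/kafinot]
Result: ToolError: is a directory
Step: datewheel.whichday[]
Result: Monday
Step: arbor.scanf[p: /tecrel]
Result: [kafinot/]
Step: arbor.scanf[p: /slago/weva]
Result: ToolError: not found
Step: arbor.scanf[p: /]
Result: [gofleg, tecrel/]

Answer: [gofleg, tecrel/]


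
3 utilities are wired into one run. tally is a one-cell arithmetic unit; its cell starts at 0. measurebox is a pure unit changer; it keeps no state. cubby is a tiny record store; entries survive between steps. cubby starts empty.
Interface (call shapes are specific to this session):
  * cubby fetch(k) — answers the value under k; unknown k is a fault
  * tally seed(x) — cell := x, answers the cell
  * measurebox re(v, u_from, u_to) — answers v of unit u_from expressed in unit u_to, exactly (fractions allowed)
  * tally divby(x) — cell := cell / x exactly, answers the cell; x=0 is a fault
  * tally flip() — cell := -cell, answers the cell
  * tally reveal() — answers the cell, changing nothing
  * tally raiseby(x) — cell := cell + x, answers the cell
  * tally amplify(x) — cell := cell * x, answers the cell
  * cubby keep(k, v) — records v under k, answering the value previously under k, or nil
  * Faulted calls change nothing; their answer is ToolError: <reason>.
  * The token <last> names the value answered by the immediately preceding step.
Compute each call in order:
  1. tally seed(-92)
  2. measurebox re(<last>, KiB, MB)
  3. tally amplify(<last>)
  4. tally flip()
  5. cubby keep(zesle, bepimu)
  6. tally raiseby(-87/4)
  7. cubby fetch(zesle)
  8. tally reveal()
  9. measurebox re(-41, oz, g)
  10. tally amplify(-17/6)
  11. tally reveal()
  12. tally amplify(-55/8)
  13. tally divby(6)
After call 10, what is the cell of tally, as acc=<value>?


CALL tally seed[x: -92]
RET  -92
CALL measurebox re[v: <last>; u_from: KiB; u_to: MB]
RET  -1472/15625
CALL tally amplify[x: <last>]
RET  135424/15625
CALL tally flip[]
RET  -135424/15625
CALL cubby keep[k: zesle; v: bepimu]
RET  nil
CALL tally raiseby[x: -87/4]
RET  -1901071/62500
CALL cubby fetch[k: zesle]
RET  bepimu
CALL tally reveal[]
RET  -1901071/62500
CALL measurebox re[v: -41; u_from: oz; u_to: g]
RET  -1859728717/1600000
CALL tally amplify[x: -17/6]
RET  32318207/375000
CALL tally reveal[]
RET  32318207/375000
CALL tally amplify[x: -55/8]
RET  -355500277/600000
CALL tally divby[x: 6]
RET  -355500277/3600000

Answer: acc=32318207/375000


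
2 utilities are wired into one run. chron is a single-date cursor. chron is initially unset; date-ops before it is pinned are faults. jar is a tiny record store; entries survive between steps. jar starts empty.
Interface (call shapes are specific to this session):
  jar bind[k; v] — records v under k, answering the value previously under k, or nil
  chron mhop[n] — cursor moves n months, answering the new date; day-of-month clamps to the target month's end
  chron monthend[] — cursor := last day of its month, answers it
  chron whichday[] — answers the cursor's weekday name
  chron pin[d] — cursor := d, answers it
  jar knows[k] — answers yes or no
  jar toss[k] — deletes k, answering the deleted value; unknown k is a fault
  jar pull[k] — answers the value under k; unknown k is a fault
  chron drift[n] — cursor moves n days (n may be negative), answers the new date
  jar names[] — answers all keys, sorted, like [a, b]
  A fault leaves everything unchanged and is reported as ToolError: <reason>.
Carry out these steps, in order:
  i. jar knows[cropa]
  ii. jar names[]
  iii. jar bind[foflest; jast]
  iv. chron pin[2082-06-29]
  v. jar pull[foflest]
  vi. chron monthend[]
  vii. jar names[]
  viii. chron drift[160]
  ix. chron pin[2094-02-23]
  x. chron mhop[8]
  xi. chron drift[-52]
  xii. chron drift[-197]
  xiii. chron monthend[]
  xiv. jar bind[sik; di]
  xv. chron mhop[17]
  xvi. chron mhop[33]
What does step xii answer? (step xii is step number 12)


CALL jar knows[k=cropa]
RET  no
CALL jar names[]
RET  []
CALL jar bind[k=foflest; v=jast]
RET  nil
CALL chron pin[d=2082-06-29]
RET  2082-06-29
CALL jar pull[k=foflest]
RET  jast
CALL chron monthend[]
RET  2082-06-30
CALL jar names[]
RET  [foflest]
CALL chron drift[n=160]
RET  2082-12-07
CALL chron pin[d=2094-02-23]
RET  2094-02-23
CALL chron mhop[n=8]
RET  2094-10-23
CALL chron drift[n=-52]
RET  2094-09-01
CALL chron drift[n=-197]
RET  2094-02-16
CALL chron monthend[]
RET  2094-02-28
CALL jar bind[k=sik; v=di]
RET  nil
CALL chron mhop[n=17]
RET  2095-07-28
CALL chron mhop[n=33]
RET  2098-04-28

Answer: 2094-02-16


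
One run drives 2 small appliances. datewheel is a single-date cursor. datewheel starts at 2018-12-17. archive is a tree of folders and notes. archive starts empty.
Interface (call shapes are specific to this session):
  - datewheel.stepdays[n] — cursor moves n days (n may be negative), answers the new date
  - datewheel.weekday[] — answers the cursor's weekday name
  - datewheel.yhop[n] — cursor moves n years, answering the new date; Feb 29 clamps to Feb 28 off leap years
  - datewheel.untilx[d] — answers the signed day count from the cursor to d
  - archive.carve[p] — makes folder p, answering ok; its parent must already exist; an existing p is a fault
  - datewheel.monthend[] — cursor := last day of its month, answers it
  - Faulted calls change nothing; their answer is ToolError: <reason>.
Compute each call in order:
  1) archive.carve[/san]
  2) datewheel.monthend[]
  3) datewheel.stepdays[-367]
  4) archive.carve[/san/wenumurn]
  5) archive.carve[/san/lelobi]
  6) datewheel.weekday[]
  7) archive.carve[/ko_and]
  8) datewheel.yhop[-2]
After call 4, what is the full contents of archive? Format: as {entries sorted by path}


Now I run archive.carve using p=/san, and see ok.
I invoke datewheel.monthend, and see 2018-12-31.
I use datewheel.stepdays using n=-367, and get 2017-12-29.
Using archive.carve using p=/san/wenumurn, → ok.
I call archive.carve using p=/san/lelobi, and observe ok.
I use datewheel.weekday, which returns Friday.
Invoking archive.carve using p=/ko_and, giving ok.
I call datewheel.yhop using n=-2, and see 2015-12-29.

Answer: {san/, san/wenumurn/}


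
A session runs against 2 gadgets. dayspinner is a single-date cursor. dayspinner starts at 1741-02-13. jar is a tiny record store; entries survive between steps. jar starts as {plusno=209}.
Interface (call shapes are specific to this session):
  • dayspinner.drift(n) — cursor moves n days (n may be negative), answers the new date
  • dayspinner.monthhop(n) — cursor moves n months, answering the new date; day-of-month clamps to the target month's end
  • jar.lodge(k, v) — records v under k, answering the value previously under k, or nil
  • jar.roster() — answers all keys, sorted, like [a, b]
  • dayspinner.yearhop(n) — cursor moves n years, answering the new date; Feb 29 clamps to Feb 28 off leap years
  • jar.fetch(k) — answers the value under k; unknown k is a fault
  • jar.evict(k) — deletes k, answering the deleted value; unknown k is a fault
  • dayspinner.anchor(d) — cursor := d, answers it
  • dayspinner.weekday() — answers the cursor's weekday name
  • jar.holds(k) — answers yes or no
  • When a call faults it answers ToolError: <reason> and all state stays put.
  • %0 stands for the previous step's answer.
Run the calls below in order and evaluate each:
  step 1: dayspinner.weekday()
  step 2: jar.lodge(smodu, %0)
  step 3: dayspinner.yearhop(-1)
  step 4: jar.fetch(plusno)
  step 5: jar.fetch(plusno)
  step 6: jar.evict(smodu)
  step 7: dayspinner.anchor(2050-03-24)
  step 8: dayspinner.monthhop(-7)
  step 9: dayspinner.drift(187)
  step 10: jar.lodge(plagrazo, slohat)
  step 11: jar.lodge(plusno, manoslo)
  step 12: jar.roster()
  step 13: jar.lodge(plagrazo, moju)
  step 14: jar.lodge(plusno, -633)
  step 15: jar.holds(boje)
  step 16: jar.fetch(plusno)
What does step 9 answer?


Answer: 2050-02-27

Derivation:
% dayspinner.weekday() -> Monday
% jar.lodge(k='smodu', v='%0') -> nil
% dayspinner.yearhop(n='-1') -> 1740-02-13
% jar.fetch(k='plusno') -> 209
% jar.fetch(k='plusno') -> 209
% jar.evict(k='smodu') -> Monday
% dayspinner.anchor(d='2050-03-24') -> 2050-03-24
% dayspinner.monthhop(n='-7') -> 2049-08-24
% dayspinner.drift(n='187') -> 2050-02-27
% jar.lodge(k='plagrazo', v='slohat') -> nil
% jar.lodge(k='plusno', v='manoslo') -> 209
% jar.roster() -> [plagrazo, plusno]
% jar.lodge(k='plagrazo', v='moju') -> slohat
% jar.lodge(k='plusno', v='-633') -> manoslo
% jar.holds(k='boje') -> no
% jar.fetch(k='plusno') -> -633


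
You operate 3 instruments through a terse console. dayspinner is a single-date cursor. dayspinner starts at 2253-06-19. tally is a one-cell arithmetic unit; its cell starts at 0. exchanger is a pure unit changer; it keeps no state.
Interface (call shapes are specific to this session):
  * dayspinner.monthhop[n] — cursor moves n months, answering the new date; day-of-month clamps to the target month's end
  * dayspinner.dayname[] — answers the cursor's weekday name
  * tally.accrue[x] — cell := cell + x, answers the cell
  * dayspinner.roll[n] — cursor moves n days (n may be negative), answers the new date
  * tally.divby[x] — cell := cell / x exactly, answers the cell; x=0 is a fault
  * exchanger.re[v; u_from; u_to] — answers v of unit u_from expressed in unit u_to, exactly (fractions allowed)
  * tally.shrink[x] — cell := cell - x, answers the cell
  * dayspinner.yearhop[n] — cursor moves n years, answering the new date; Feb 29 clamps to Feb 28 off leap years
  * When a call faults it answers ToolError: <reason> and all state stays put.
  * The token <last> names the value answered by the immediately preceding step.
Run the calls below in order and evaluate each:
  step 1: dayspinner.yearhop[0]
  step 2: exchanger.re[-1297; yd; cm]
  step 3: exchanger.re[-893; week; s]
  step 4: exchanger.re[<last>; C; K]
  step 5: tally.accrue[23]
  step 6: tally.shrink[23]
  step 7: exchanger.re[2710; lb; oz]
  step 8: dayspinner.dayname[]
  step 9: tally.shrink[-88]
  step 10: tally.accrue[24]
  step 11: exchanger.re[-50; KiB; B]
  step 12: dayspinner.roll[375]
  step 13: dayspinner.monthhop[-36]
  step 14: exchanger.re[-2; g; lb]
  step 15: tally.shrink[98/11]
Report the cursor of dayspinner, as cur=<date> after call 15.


→ dayspinner.yearhop(0)
← 2253-06-19
→ exchanger.re(-1297, yd, cm)
← -2964942/25
→ exchanger.re(-893, week, s)
← -540086400
→ exchanger.re(<last>, C, K)
← -10801722537/20
→ tally.accrue(23)
← 23
→ tally.shrink(23)
← 0
→ exchanger.re(2710, lb, oz)
← 43360
→ dayspinner.dayname()
← Sunday
→ tally.shrink(-88)
← 88
→ tally.accrue(24)
← 112
→ exchanger.re(-50, KiB, B)
← -51200
→ dayspinner.roll(375)
← 2254-06-29
→ dayspinner.monthhop(-36)
← 2251-06-29
→ exchanger.re(-2, g, lb)
← -200000/45359237
→ tally.shrink(98/11)
← 1134/11

Answer: cur=2251-06-29


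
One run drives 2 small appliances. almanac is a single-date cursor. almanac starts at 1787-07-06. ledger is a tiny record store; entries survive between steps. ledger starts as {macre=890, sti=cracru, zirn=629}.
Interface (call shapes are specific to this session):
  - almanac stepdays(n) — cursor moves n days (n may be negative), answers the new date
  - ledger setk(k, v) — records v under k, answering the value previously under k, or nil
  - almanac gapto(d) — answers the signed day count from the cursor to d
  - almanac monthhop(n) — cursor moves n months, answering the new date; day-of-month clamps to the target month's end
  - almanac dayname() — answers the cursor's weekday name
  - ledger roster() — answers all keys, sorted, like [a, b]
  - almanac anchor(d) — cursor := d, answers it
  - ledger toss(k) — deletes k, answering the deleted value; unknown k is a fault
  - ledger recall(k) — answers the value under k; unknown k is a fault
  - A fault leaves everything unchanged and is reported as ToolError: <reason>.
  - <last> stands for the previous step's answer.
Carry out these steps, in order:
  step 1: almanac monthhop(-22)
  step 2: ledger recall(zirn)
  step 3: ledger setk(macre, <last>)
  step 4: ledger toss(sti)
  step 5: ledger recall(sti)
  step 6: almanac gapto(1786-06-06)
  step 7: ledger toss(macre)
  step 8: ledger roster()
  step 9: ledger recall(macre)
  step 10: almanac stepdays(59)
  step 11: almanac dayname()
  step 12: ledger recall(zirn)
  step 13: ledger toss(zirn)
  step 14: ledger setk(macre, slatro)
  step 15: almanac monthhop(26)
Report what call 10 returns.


! almanac monthhop(-22) == 1785-09-06
! ledger recall(zirn) == 629
! ledger setk(macre, <last>) == 890
! ledger toss(sti) == cracru
! ledger recall(sti) == ToolError: no such key sti
! almanac gapto(1786-06-06) == 273
! ledger toss(macre) == 629
! ledger roster() == [zirn]
! ledger recall(macre) == ToolError: no such key macre
! almanac stepdays(59) == 1785-11-04
! almanac dayname() == Friday
! ledger recall(zirn) == 629
! ledger toss(zirn) == 629
! ledger setk(macre, slatro) == nil
! almanac monthhop(26) == 1788-01-04

Answer: 1785-11-04


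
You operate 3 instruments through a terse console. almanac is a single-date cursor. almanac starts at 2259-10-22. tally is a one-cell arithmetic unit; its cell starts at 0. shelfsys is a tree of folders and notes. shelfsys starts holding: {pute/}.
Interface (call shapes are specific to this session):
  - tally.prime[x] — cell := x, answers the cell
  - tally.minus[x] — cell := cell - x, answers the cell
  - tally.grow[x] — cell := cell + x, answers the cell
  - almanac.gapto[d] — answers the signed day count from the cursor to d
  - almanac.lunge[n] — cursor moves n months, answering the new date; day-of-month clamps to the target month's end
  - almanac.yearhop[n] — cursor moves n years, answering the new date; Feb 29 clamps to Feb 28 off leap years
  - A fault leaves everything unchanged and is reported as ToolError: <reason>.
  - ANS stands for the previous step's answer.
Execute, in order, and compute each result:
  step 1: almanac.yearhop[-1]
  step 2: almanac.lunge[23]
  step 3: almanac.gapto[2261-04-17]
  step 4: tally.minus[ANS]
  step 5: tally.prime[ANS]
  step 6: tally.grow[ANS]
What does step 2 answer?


Invoking almanac.yearhop using n=-1: 2258-10-22.
I call almanac.lunge using n=23, and observe 2260-09-22.
Next I call almanac.gapto using d=2261-04-17, and get 207.
Calling tally.minus using x=ANS, — result: -207.
I use tally.prime using x=ANS, and see -207.
Now I run tally.grow using x=ANS, yielding -414.

Answer: 2260-09-22


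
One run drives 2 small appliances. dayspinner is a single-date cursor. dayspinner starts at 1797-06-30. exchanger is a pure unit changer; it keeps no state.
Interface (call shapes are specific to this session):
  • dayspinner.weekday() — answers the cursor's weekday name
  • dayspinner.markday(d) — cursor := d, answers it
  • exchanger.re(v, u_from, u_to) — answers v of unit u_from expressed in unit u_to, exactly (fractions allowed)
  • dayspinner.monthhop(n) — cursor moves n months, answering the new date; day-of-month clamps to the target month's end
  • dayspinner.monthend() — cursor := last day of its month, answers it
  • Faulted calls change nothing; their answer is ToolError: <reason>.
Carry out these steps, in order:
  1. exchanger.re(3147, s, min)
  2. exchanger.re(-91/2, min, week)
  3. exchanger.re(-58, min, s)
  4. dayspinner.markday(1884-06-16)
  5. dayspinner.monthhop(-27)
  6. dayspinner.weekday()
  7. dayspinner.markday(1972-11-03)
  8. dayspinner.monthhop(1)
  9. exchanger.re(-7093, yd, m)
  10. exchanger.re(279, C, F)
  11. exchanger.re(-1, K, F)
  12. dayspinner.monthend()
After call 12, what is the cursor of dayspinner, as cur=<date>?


Answer: cur=1972-12-31

Derivation:
$ re v='3147' u_from='s' u_to='min'
[out] 1049/20
$ re v='-91/2' u_from='min' u_to='week'
[out] -13/2880
$ re v='-58' u_from='min' u_to='s'
[out] -3480
$ markday d='1884-06-16'
[out] 1884-06-16
$ monthhop n='-27'
[out] 1882-03-16
$ weekday
[out] Thursday
$ markday d='1972-11-03'
[out] 1972-11-03
$ monthhop n='1'
[out] 1972-12-03
$ re v='-7093' u_from='yd' u_to='m'
[out] -8107299/1250
$ re v='279' u_from='C' u_to='F'
[out] 2671/5
$ re v='-1' u_from='K' u_to='F'
[out] -46147/100
$ monthend
[out] 1972-12-31


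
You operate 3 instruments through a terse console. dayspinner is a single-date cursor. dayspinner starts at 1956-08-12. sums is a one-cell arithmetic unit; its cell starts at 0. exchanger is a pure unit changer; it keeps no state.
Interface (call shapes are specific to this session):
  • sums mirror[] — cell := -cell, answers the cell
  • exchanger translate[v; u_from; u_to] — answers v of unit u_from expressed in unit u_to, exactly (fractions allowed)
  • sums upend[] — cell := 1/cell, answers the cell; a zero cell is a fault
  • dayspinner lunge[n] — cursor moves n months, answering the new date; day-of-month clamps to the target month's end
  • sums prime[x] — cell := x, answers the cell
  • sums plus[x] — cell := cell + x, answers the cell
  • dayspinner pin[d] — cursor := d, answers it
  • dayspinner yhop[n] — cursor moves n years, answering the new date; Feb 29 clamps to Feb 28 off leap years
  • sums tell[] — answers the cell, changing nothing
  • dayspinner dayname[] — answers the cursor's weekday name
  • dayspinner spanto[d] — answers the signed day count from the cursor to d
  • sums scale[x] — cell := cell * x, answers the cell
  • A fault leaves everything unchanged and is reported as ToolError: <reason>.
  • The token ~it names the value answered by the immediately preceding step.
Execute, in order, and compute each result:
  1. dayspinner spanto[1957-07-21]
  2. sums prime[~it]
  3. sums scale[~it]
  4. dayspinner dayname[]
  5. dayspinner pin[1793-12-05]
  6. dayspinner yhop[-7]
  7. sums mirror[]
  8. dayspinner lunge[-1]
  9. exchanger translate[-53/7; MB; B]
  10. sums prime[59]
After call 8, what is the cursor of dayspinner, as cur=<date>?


Answer: cur=1786-11-05

Derivation:
$ dayspinner spanto d=1957-07-21
[out] 343
$ sums prime x=~it
[out] 343
$ sums scale x=~it
[out] 117649
$ dayspinner dayname
[out] Sunday
$ dayspinner pin d=1793-12-05
[out] 1793-12-05
$ dayspinner yhop n=-7
[out] 1786-12-05
$ sums mirror
[out] -117649
$ dayspinner lunge n=-1
[out] 1786-11-05
$ exchanger translate v=-53/7 u_from=MB u_to=B
[out] -53000000/7
$ sums prime x=59
[out] 59


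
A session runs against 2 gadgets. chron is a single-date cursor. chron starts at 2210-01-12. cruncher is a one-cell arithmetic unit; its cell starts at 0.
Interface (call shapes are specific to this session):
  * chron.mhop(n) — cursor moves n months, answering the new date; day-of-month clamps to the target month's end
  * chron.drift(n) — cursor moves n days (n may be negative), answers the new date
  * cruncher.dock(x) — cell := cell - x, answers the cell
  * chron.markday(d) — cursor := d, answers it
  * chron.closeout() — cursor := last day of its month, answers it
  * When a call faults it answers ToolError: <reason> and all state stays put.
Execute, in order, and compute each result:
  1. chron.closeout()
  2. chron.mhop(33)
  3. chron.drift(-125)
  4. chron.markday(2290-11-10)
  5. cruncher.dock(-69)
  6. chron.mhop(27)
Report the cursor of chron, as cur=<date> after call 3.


Do: chron.closeout[]
See: 2210-01-31
Do: chron.mhop[n='33']
See: 2212-10-31
Do: chron.drift[n='-125']
See: 2212-06-28
Do: chron.markday[d='2290-11-10']
See: 2290-11-10
Do: cruncher.dock[x='-69']
See: 69
Do: chron.mhop[n='27']
See: 2293-02-10

Answer: cur=2212-06-28


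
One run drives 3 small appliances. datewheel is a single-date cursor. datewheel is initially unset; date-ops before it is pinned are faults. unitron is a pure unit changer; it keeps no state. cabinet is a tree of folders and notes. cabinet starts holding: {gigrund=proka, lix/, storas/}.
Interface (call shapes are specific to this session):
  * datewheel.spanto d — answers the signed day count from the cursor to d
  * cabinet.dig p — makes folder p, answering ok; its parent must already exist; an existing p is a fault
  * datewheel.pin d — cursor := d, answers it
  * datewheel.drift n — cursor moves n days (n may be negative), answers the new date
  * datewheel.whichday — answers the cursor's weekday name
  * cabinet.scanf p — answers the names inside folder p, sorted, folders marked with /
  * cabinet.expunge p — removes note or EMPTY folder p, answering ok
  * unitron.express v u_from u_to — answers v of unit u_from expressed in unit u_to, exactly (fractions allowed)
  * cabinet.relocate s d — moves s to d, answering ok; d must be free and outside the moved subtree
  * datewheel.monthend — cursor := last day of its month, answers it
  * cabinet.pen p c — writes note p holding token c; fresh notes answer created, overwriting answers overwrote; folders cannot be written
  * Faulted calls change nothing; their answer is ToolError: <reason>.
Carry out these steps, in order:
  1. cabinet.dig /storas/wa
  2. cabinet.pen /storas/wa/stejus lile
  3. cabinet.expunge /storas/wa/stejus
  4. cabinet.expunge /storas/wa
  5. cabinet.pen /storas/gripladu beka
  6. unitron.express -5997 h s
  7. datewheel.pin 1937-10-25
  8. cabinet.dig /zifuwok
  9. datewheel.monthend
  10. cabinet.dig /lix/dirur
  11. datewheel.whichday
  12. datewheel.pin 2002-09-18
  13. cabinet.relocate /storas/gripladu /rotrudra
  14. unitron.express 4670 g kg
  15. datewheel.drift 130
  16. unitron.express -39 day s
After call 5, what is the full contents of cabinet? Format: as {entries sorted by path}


Answer: {gigrund=proka, lix/, storas/, storas/gripladu=beka}

Derivation:
==> cabinet.dig(p→/storas/wa)
<== ok
==> cabinet.pen(p→/storas/wa/stejus, c→lile)
<== created
==> cabinet.expunge(p→/storas/wa/stejus)
<== ok
==> cabinet.expunge(p→/storas/wa)
<== ok
==> cabinet.pen(p→/storas/gripladu, c→beka)
<== created
==> unitron.express(v→-5997, u_from→h, u_to→s)
<== -21589200
==> datewheel.pin(d→1937-10-25)
<== 1937-10-25
==> cabinet.dig(p→/zifuwok)
<== ok
==> datewheel.monthend()
<== 1937-10-31
==> cabinet.dig(p→/lix/dirur)
<== ok
==> datewheel.whichday()
<== Sunday
==> datewheel.pin(d→2002-09-18)
<== 2002-09-18
==> cabinet.relocate(s→/storas/gripladu, d→/rotrudra)
<== ok
==> unitron.express(v→4670, u_from→g, u_to→kg)
<== 467/100
==> datewheel.drift(n→130)
<== 2003-01-26
==> unitron.express(v→-39, u_from→day, u_to→s)
<== -3369600
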